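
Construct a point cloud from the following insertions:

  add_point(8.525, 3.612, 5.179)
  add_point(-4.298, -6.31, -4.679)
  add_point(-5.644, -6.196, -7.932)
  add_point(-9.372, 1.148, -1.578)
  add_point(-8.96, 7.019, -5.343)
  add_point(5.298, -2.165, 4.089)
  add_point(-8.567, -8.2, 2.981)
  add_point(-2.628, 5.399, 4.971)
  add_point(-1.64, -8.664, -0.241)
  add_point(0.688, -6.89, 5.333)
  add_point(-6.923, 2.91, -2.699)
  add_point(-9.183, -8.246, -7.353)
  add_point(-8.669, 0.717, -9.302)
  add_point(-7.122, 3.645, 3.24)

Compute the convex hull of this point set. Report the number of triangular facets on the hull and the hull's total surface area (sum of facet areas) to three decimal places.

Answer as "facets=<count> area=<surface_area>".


facets=20 area=761.507

12 of the 14 inputs are extreme points: [0, 2, 3, 4, 5, 6, 7, 8, 9, 11, 12, 13].

Triangle areas on the boundary:
  f1: (p4, p12, p0) → 76.6767
  f2: (p7, p4, p0) → 57.6717
  f3: (p9, p6, p8) → 24.0563
  f4: (p9, p7, p0) → 65.5951
  f5: (p9, p7, p6) → 60.8799
  f6: (p11, p6, p8) → 36.8587
  f7: (p11, p6, p3) → 48.5708
  f8: (p11, p4, p3) → 34.7361
  f9: (p11, p4, p12) → 24.0730
  f10: (p13, p6, p3) → 30.6397
  f11: (p13, p7, p6) → 27.2669
  f12: (p13, p4, p3) → 20.4821
  f13: (p13, p7, p4) → 22.5119
  f14: (p5, p9, p0) → 9.5330
  f15: (p5, p9, p8) → 20.2499
  f16: (p2, p11, p8) → 18.4732
  f17: (p2, p5, p0) → 43.2257
  f18: (p2, p5, p8) → 41.3522
  f19: (p2, p12, p0) → 82.9579
  f20: (p2, p11, p12) → 15.6956
Σ area = 761.507

Euler characteristic 12−30+20 = 2 ✓


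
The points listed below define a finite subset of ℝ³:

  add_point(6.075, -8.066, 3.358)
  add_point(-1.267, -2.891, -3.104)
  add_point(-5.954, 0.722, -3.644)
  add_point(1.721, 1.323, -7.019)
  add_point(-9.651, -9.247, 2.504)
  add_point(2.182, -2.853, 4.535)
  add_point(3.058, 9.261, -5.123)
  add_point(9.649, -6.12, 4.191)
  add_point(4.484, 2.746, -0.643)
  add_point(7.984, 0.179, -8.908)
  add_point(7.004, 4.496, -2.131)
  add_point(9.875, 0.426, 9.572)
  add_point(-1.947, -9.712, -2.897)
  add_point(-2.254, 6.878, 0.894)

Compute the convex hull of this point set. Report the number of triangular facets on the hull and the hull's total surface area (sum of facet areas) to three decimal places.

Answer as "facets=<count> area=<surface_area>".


Extreme-point indices: [0, 2, 3, 4, 6, 7, 9, 10, 11, 12, 13] — 11 of 14 on the boundary.

Area of each hull facet:
  f1: (p0, p11, p4) → 79.9712
  f2: (p13, p11, p4) → 144.0385
  f3: (p13, p6, p11) → 68.0072
  f4: (p3, p9, p6) → 27.3767
  f5: (p10, p6, p11) → 28.8033
  f6: (p10, p9, p11) → 42.2117
  f7: (p10, p9, p6) → 27.7367
  f8: (p12, p0, p4) → 46.5837
  f9: (p12, p0, p9) → 72.9612
  f10: (p12, p3, p9) → 39.9506
  f11: (p7, p9, p11) → 60.2117
  f12: (p7, p0, p11) → 15.1228
  f13: (p7, p0, p9) → 30.2977
  f14: (p2, p13, p4) → 46.5433
  f15: (p2, p13, p6) → 35.3927
  f16: (p2, p3, p6) → 34.4892
  f17: (p2, p12, p4) → 50.3266
  f18: (p2, p12, p3) → 45.7820
Σ area = 895.807

Check V−E+F: 11 − 27 + 18 = 2.

facets=18 area=895.807


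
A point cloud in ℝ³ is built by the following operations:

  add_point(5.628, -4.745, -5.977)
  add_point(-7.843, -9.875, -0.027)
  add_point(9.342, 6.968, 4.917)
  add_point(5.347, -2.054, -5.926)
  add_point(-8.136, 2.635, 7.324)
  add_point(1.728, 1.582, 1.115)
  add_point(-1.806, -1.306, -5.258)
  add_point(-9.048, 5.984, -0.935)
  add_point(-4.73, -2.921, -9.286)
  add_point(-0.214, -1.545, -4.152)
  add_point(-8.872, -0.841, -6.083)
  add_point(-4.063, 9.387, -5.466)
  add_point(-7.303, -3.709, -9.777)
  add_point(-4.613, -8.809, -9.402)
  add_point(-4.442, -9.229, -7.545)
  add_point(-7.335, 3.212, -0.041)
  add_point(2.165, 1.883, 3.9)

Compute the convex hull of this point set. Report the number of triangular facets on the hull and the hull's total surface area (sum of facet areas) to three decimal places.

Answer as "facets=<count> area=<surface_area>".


Hull vertices (12/17): indices [0, 1, 2, 3, 4, 7, 8, 10, 11, 12, 13, 14].

Per-facet area ½‖(b−a)×(c−a)‖:
  f1: (p0, p1, p2) → 126.0234
  f2: (p4, p1, p7) → 64.3434
  f3: (p4, p1, p2) → 130.8917
  f4: (p11, p4, p7) → 25.5518
  f5: (p11, p4, p2) → 119.6783
  f6: (p10, p1, p7) → 44.1184
  f7: (p10, p12, p1) → 26.8212
  f8: (p10, p11, p7) → 32.2631
  f9: (p10, p11, p12) → 25.1905
  f10: (p13, p12, p1) → 28.8122
  f11: (p3, p0, p2) → 15.9046
  f12: (p3, p11, p2) → 102.7418
  f13: (p14, p0, p1) → 44.2988
  f14: (p14, p13, p1) → 3.9994
  f15: (p14, p13, p0) → 10.5526
  f16: (p8, p11, p12) → 16.3505
  f17: (p8, p3, p11) → 67.0845
  f18: (p8, p13, p12) → 7.7505
  f19: (p8, p13, p0) → 31.9529
  f20: (p8, p3, p0) → 14.4196
Σ area = 938.749

Euler characteristic 12−30+20 = 2 ✓

facets=20 area=938.749


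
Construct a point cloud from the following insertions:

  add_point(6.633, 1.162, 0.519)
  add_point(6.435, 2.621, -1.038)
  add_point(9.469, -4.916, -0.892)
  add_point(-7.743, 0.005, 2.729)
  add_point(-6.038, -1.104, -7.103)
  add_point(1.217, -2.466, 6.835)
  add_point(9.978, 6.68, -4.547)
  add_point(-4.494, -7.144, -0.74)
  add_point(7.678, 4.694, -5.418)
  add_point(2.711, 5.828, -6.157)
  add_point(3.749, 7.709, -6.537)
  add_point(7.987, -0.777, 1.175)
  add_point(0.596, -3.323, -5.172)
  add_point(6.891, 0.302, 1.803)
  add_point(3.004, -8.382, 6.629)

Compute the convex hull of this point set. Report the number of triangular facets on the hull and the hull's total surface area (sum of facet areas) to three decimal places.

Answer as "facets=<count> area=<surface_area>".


facets=20 area=678.566

Points on the hull: [2, 3, 4, 5, 6, 7, 8, 10, 11, 12, 13, 14] (12 of 15).

Triangle areas on the boundary:
  f1: (p5, p6, p3) → 86.3899
  f2: (p5, p14, p3) → 27.6610
  f3: (p10, p6, p3) → 50.2631
  f4: (p10, p4, p3) → 66.1732
  f5: (p7, p14, p3) → 45.2762
  f6: (p7, p4, p3) → 35.9367
  f7: (p7, p2, p14) → 55.3212
  f8: (p8, p2, p6) → 16.1097
  f9: (p8, p10, p6) → 7.7689
  f10: (p8, p10, p4) → 32.8754
  f11: (p11, p5, p14) → 27.7293
  f12: (p11, p2, p6) → 21.9078
  f13: (p11, p2, p14) → 24.9431
  f14: (p12, p7, p4) → 26.8692
  f15: (p12, p7, p2) → 37.3693
  f16: (p12, p8, p4) → 36.0712
  f17: (p12, p8, p2) → 47.4314
  f18: (p13, p5, p6) → 18.6751
  f19: (p13, p11, p6) → 7.8996
  f20: (p13, p11, p5) → 5.8953
Σ area = 678.566

Euler: V−E+F = 12−30+20 = 2.


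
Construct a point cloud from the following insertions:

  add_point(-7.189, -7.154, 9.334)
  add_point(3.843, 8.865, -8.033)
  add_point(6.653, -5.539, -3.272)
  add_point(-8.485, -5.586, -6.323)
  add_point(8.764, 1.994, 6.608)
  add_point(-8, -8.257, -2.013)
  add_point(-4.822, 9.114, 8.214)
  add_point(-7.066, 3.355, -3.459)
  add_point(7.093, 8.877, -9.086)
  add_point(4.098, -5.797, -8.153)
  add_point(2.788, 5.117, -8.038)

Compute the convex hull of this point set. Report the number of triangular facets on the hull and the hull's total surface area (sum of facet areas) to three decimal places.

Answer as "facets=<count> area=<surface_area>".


facets=16 area=1127.079

10 of the 11 inputs are extreme points: [0, 1, 2, 3, 4, 5, 6, 7, 8, 9].

Triangle areas on the boundary:
  f1: (p8, p6, p4) → 130.7225
  f2: (p0, p6, p4) → 120.2865
  f3: (p9, p8, p3) → 93.6719
  f4: (p7, p0, p3) → 73.1569
  f5: (p7, p0, p6) → 99.9797
  f6: (p2, p8, p4) → 94.4617
  f7: (p2, p9, p8) → 41.2368
  f8: (p2, p0, p4) → 110.8667
  f9: (p5, p0, p3) → 17.6115
  f10: (p5, p9, p3) → 32.3827
  f11: (p5, p2, p0) → 85.4679
  f12: (p5, p2, p9) → 38.0148
  f13: (p1, p8, p6) → 21.8452
  f14: (p1, p7, p6) → 86.1693
  f15: (p1, p8, p3) → 24.8895
  f16: (p1, p7, p3) → 56.3151
Σ area = 1127.079

Euler: V−E+F = 10−24+16 = 2.


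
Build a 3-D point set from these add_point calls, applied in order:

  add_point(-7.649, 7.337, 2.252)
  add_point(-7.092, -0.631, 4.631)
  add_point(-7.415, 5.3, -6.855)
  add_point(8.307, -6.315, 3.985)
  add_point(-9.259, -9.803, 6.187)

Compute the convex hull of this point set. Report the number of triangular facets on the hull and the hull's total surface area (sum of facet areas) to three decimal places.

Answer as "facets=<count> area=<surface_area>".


facets=6 area=505.782

Points on the hull: [0, 1, 2, 3, 4] (5 of 5).

Triangle areas on the boundary:
  f1: (p2, p3, p4) → 171.6121
  f2: (p2, p0, p4) → 82.4226
  f3: (p2, p0, p3) → 98.0309
  f4: (p1, p3, p4) → 77.9533
  f5: (p1, p0, p4) → 12.5070
  f6: (p1, p0, p3) → 63.2560
Σ area = 505.782

Check V−E+F: 5 − 9 + 6 = 2.


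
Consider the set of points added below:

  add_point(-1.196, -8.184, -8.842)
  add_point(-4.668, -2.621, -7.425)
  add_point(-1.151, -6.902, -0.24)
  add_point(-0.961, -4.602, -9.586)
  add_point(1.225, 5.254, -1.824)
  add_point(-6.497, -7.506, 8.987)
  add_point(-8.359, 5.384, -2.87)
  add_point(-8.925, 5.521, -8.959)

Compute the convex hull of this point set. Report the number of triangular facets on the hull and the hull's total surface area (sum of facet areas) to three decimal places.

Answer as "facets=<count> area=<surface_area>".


facets=10 area=542.915

Points on the hull: [0, 2, 3, 4, 5, 6, 7] (7 of 8).

Facet areas (half cross-product norm):
  f1: (p5, p0, p7) → 144.4371
  f2: (p6, p4, p7) → 28.8909
  f3: (p6, p5, p7) → 38.6616
  f4: (p6, p5, p4) → 83.3952
  f5: (p3, p4, p7) → 69.5673
  f6: (p3, p0, p7) → 16.4633
  f7: (p3, p0, p4) → 17.8667
  f8: (p2, p0, p4) → 54.2903
  f9: (p2, p5, p4) → 64.3946
  f10: (p2, p5, p0) → 24.9476
Σ area = 542.915

Euler: V−E+F = 7−15+10 = 2.


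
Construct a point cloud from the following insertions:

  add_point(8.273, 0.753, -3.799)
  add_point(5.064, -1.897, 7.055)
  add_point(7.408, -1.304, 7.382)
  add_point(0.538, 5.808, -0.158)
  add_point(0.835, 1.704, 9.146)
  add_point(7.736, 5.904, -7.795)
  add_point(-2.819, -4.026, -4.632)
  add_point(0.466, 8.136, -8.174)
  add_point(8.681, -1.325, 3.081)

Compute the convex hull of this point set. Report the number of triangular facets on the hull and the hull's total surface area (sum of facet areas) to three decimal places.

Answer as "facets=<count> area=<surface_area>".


facets=14 area=494.845

Points on the hull: [0, 1, 2, 3, 4, 5, 6, 7, 8] (9 of 9).

Area of each hull facet:
  f1: (p5, p7, p6) → 49.7686
  f2: (p1, p8, p6) → 37.6044
  f3: (p1, p4, p6) → 42.3028
  f4: (p3, p7, p6) → 46.7552
  f5: (p3, p4, p6) → 57.5362
  f6: (p3, p5, p7) → 31.4774
  f7: (p3, p5, p4) → 40.6061
  f8: (p0, p8, p6) → 43.5739
  f9: (p0, p5, p6) → 38.8470
  f10: (p0, p5, p8) → 13.6157
  f11: (p2, p1, p8) → 5.4157
  f12: (p2, p1, p4) → 6.3120
  f13: (p2, p5, p8) → 18.6148
  f14: (p2, p5, p4) → 62.4150
Σ area = 494.845

Euler: V−E+F = 9−21+14 = 2.


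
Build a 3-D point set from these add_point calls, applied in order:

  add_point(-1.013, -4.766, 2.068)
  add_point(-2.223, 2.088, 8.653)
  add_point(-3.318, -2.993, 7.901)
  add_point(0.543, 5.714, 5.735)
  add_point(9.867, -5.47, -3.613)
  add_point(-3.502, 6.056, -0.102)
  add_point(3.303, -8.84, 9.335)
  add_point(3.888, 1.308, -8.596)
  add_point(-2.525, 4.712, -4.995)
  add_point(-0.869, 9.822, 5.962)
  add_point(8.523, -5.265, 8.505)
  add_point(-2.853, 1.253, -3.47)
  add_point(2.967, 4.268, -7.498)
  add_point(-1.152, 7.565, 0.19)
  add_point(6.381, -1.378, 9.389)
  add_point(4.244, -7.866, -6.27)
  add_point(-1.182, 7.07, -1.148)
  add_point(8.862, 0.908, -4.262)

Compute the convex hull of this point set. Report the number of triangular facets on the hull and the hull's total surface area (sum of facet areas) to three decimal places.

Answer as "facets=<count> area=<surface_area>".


16 of the 18 inputs are extreme points: [0, 1, 2, 4, 5, 6, 7, 8, 9, 10, 11, 12, 14, 15, 16, 17].

Facet areas (half cross-product norm):
  f1: (p15, p6, p4) → 49.3790
  f2: (p1, p9, p5) → 30.4950
  f3: (p2, p1, p5) → 24.7244
  f4: (p2, p1, p6) → 20.9262
  f5: (p16, p9, p5) → 10.2662
  f6: (p7, p15, p4) → 30.7973
  f7: (p7, p17, p4) → 20.8096
  f8: (p10, p6, p4) → 38.0378
  f9: (p10, p17, p4) → 39.4792
  f10: (p0, p15, p6) → 46.7989
  f11: (p0, p2, p6) → 27.8562
  f12: (p12, p7, p17) → 10.8565
  f13: (p12, p17, p9) → 56.5863
  f14: (p12, p16, p9) → 16.9454
  f15: (p11, p0, p15) → 42.3840
  f16: (p11, p2, p5) → 34.6700
  f17: (p11, p0, p2) → 25.9000
  f18: (p14, p17, p9) → 92.9512
  f19: (p14, p10, p17) → 31.5318
  f20: (p14, p1, p9) → 37.6532
  f21: (p14, p1, p6) → 37.5540
  f22: (p14, p10, p6) → 14.4041
  f23: (p8, p12, p7) → 8.8448
  f24: (p8, p7, p15) → 36.2621
  f25: (p8, p11, p15) → 18.7956
  f26: (p8, p11, p5) → 9.6778
  f27: (p8, p16, p5) → 6.4057
  f28: (p8, p12, p16) → 14.1494
Σ area = 835.142

Check V−E+F: 16 − 42 + 28 = 2.

facets=28 area=835.142


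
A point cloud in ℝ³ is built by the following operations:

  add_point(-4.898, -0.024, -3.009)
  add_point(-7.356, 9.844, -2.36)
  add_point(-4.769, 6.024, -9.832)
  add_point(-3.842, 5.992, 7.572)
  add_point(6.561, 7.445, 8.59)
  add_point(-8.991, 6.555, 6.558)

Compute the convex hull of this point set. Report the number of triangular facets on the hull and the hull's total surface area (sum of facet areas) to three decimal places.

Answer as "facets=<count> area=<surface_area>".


6 of the 6 inputs are extreme points: [0, 1, 2, 3, 4, 5].

Area of each hull facet:
  f1: (p2, p0, p5) → 54.6020
  f2: (p2, p0, p4) → 80.1367
  f3: (p1, p4, p5) → 75.5838
  f4: (p1, p2, p5) → 30.7181
  f5: (p1, p2, p4) → 76.2937
  f6: (p3, p4, p5) → 7.2502
  f7: (p3, p0, p5) → 31.6023
  f8: (p3, p0, p4) → 62.6368
Σ area = 418.824

Check V−E+F: 6 − 12 + 8 = 2.

facets=8 area=418.824


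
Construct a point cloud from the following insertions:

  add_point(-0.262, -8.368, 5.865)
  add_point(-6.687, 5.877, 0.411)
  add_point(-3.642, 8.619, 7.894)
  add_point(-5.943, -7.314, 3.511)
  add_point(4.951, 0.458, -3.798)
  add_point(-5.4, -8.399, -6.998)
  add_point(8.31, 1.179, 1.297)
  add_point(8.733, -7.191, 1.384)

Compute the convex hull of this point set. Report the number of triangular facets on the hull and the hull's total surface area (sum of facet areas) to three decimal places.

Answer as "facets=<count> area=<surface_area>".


facets=12 area=715.858

8 of the 8 inputs are extreme points: [0, 1, 2, 3, 4, 5, 6, 7].

Triangle areas on the boundary:
  f1: (p4, p5, p1) → 89.8090
  f2: (p4, p5, p7) → 69.5930
  f3: (p4, p2, p1) → 57.3716
  f4: (p3, p5, p1) → 71.2236
  f5: (p3, p2, p1) → 57.6412
  f6: (p6, p2, p7) → 55.9539
  f7: (p6, p4, p7) → 25.6667
  f8: (p6, p4, p2) → 47.7665
  f9: (p0, p2, p7) → 87.6809
  f10: (p0, p3, p2) → 51.9426
  f11: (p0, p5, p7) → 69.8420
  f12: (p0, p3, p5) → 31.3672
Σ area = 715.858

Euler characteristic 8−18+12 = 2 ✓


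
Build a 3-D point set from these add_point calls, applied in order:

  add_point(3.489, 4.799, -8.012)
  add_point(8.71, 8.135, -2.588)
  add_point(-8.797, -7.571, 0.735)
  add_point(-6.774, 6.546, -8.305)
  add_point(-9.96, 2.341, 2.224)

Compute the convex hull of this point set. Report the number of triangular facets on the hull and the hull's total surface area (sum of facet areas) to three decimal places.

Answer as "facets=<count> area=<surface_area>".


Hull vertices (5/5): indices [0, 1, 2, 3, 4].

Facet areas (half cross-product norm):
  f1: (p2, p1, p4) → 100.5620
  f2: (p3, p1, p4) → 97.6190
  f3: (p3, p2, p4) → 58.3613
  f4: (p0, p2, p1) → 74.8977
  f5: (p0, p3, p1) → 35.0714
  f6: (p0, p3, p2) → 87.8656
Σ area = 454.377

Euler characteristic 5−9+6 = 2 ✓

facets=6 area=454.377


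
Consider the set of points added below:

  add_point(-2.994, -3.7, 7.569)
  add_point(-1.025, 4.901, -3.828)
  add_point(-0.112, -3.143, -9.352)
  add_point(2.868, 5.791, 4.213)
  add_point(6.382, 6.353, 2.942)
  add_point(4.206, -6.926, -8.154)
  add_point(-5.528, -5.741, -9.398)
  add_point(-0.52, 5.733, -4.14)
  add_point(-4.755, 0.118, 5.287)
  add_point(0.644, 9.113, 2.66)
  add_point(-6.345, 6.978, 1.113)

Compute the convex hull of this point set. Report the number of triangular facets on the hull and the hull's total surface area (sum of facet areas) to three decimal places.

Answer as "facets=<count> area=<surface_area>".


Hull vertices (10/11): indices [0, 2, 3, 4, 5, 6, 7, 8, 9, 10].

Triangle areas on the boundary:
  f1: (p0, p5, p4) → 115.6266
  f2: (p7, p5, p4) → 69.8106
  f3: (p3, p0, p4) → 16.0144
  f4: (p9, p7, p10) → 25.6116
  f5: (p9, p7, p4) → 24.4792
  f6: (p9, p3, p4) → 7.8558
  f7: (p9, p3, p0) → 21.9900
  f8: (p6, p7, p10) → 53.5432
  f9: (p6, p0, p5) → 82.5852
  f10: (p8, p9, p10) → 30.5387
  f11: (p8, p9, p0) → 20.7740
  f12: (p8, p6, p10) → 63.8207
  f13: (p8, p6, p0) → 37.3439
  f14: (p2, p7, p5) → 26.4711
  f15: (p2, p6, p5) → 16.2457
  f16: (p2, p6, p7) → 29.0876
Σ area = 641.798

Euler: V−E+F = 10−24+16 = 2.

facets=16 area=641.798


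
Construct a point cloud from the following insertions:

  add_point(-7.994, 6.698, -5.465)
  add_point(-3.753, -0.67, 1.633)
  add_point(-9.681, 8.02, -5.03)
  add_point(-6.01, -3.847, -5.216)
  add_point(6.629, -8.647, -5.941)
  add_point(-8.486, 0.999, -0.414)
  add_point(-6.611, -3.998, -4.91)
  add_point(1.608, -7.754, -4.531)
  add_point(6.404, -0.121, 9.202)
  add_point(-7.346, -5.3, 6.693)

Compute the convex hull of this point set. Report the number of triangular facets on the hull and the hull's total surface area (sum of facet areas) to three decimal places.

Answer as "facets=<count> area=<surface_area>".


Hull vertices (9/10): indices [0, 2, 3, 4, 5, 6, 7, 8, 9].

Area of each hull facet:
  f1: (p0, p8, p2) → 19.4801
  f2: (p0, p8, p4) → 170.1525
  f3: (p9, p8, p2) → 133.3315
  f4: (p9, p8, p4) → 123.3494
  f5: (p5, p9, p2) → 10.5383
  f6: (p5, p6, p2) → 28.4308
  f7: (p5, p6, p9) → 33.3639
  f8: (p7, p9, p4) → 22.2157
  f9: (p7, p6, p4) → 9.3068
  f10: (p7, p6, p9) → 52.8806
  f11: (p3, p0, p4) → 62.0776
  f12: (p3, p6, p4) → 3.0514
  f13: (p3, p0, p2) → 7.9975
  f14: (p3, p6, p2) → 4.2865
Σ area = 680.462

Euler characteristic 9−21+14 = 2 ✓

facets=14 area=680.462


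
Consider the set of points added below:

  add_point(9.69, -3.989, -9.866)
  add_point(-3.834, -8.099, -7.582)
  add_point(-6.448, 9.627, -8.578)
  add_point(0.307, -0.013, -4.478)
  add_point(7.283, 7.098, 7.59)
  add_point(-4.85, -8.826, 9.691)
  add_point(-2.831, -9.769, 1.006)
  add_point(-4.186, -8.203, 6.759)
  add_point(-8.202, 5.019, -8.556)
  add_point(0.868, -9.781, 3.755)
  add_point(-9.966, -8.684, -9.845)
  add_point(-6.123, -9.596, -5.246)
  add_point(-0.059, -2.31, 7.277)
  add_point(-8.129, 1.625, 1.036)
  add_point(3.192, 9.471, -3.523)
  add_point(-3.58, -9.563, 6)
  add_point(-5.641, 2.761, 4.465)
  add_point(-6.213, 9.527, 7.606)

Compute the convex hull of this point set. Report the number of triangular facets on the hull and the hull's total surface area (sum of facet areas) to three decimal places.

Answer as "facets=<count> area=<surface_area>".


13 of the 18 inputs are extreme points: [0, 2, 4, 5, 6, 8, 9, 10, 11, 13, 14, 15, 17].

Triangle areas on the boundary:
  f1: (p2, p0, p10) → 172.1847
  f2: (p9, p4, p0) → 150.6199
  f3: (p9, p4, p5) → 76.5740
  f4: (p17, p4, p5) → 123.0285
  f5: (p14, p2, p0) → 86.8535
  f6: (p14, p4, p0) → 97.8665
  f7: (p14, p17, p2) → 77.4209
  f8: (p14, p17, p4) → 77.0269
  f9: (p11, p0, p10) → 49.8637
  f10: (p11, p9, p0) → 93.1827
  f11: (p8, p2, p10) → 8.6206
  f12: (p8, p17, p2) → 39.9027
  f13: (p13, p5, p10) → 105.3396
  f14: (p13, p17, p5) → 72.3164
  f15: (p13, p8, p10) → 68.5153
  f16: (p13, p8, p17) → 49.9826
  f17: (p15, p9, p5) → 6.9602
  f18: (p15, p5, p10) → 23.1555
  f19: (p15, p11, p10) → 16.6435
  f20: (p6, p11, p9) → 7.0475
  f21: (p6, p15, p9) → 10.2776
  f22: (p6, p15, p11) → 10.6197
Σ area = 1424.003

Check V−E+F: 13 − 33 + 22 = 2.

facets=22 area=1424.003


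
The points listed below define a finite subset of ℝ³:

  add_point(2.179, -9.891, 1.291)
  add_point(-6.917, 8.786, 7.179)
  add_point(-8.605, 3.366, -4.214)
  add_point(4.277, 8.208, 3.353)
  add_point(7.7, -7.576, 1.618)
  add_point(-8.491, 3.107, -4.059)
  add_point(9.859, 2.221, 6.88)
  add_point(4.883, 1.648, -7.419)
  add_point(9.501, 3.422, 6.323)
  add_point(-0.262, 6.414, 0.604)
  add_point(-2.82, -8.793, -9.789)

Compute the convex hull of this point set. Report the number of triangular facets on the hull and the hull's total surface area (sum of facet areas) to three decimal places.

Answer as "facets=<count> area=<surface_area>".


Points on the hull: [0, 1, 2, 3, 4, 5, 6, 7, 8, 10] (10 of 11).

Triangle areas on the boundary:
  f1: (p1, p0, p6) → 136.6005
  f2: (p5, p1, p2) → 2.0347
  f3: (p5, p1, p0) → 111.9548
  f4: (p10, p7, p2) → 83.3797
  f5: (p10, p5, p2) → 1.8330
  f6: (p10, p5, p0) → 87.0184
  f7: (p4, p0, p6) → 28.6967
  f8: (p4, p7, p6) → 72.5745
  f9: (p4, p10, p0) → 33.6610
  f10: (p4, p10, p7) → 83.0064
  f11: (p3, p1, p2) → 74.0850
  f12: (p3, p7, p2) → 83.9665
  f13: (p8, p7, p6) → 9.3501
  f14: (p8, p3, p7) → 48.4842
  f15: (p8, p1, p6) → 10.2739
  f16: (p8, p3, p1) → 38.0483
Σ area = 904.968

Check V−E+F: 10 − 24 + 16 = 2.

facets=16 area=904.968


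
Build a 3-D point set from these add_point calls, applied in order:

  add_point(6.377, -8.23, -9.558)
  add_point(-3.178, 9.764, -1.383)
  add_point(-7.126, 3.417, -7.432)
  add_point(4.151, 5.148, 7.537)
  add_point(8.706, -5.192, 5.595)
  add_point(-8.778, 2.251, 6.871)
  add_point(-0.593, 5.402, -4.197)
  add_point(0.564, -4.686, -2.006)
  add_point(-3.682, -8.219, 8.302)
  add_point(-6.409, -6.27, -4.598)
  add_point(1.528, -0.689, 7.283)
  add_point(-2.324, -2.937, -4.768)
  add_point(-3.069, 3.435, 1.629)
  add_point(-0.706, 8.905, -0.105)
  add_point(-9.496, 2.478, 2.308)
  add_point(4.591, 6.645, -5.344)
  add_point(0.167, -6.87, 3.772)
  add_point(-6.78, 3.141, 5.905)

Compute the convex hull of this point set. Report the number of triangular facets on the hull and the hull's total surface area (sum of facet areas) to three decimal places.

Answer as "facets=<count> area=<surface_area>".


facets=18 area=1069.999

Extreme-point indices: [0, 1, 2, 3, 4, 5, 8, 9, 13, 14, 15] — 11 of 18 on the boundary.

Facet areas (half cross-product norm):
  f1: (p2, p1, p14) → 43.2188
  f2: (p9, p2, p14) → 47.8363
  f3: (p9, p2, p0) → 69.7338
  f4: (p8, p3, p4) → 73.1685
  f5: (p8, p0, p4) → 101.8640
  f6: (p8, p9, p0) → 91.4530
  f7: (p5, p1, p14) → 22.8345
  f8: (p5, p3, p1) → 69.9663
  f9: (p5, p8, p3) → 75.6485
  f10: (p5, p9, p14) → 22.9936
  f11: (p5, p8, p9) → 73.5982
  f12: (p15, p0, p4) → 109.7312
  f13: (p15, p3, p4) → 74.1528
  f14: (p15, p2, p0) → 94.2667
  f15: (p15, p2, p1) → 44.0446
  f16: (p13, p3, p1) → 6.8948
  f17: (p13, p15, p1) → 10.5423
  f18: (p13, p15, p3) → 38.0506
Σ area = 1069.999

Check V−E+F: 11 − 27 + 18 = 2.


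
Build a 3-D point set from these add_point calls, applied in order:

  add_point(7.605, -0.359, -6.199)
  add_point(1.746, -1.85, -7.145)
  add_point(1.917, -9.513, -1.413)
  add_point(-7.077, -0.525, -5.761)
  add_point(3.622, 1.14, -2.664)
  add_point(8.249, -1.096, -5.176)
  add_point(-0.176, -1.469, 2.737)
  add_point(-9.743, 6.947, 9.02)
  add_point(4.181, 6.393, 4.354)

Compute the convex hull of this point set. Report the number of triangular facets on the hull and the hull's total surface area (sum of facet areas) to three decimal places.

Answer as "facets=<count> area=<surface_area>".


facets=12 area=612.711

Hull vertices (8/9): indices [0, 1, 2, 3, 5, 6, 7, 8].

Per-facet area ½‖(b−a)×(c−a)‖:
  f1: (p8, p2, p5) → 71.4951
  f2: (p6, p2, p7) → 33.4303
  f3: (p6, p8, p7) → 62.5191
  f4: (p6, p8, p2) → 29.5731
  f5: (p3, p8, p7) → 110.2533
  f6: (p3, p2, p7) → 111.9113
  f7: (p3, p1, p2) → 43.1669
  f8: (p0, p8, p5) → 9.0145
  f9: (p0, p2, p5) → 7.3324
  f10: (p0, p1, p2) → 29.1774
  f11: (p0, p3, p1) → 13.3136
  f12: (p0, p3, p8) → 91.5235
Σ area = 612.711

Euler: V−E+F = 8−18+12 = 2.


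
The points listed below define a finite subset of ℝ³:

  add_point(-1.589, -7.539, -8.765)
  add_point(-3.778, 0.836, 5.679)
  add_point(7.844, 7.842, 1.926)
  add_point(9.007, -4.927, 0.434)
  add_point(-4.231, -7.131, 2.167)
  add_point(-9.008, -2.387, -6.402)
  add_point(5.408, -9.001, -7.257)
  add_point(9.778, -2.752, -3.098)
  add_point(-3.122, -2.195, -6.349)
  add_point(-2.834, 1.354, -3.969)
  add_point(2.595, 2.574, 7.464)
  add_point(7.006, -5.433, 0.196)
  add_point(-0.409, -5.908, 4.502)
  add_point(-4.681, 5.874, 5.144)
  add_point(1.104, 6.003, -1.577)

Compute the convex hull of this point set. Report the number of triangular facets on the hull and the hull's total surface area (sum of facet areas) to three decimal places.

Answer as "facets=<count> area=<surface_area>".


facets=22 area=806.434

13 of the 15 inputs are extreme points: [0, 1, 2, 3, 4, 5, 6, 7, 8, 10, 12, 13, 14].

Triangle areas on the boundary:
  f1: (p14, p2, p7) → 44.8531
  f2: (p1, p4, p5) → 47.4237
  f3: (p3, p2, p7) → 24.9957
  f4: (p3, p10, p2) → 53.6819
  f5: (p0, p14, p7) → 80.7766
  f6: (p0, p4, p5) → 46.8528
  f7: (p13, p14, p2) → 33.7575
  f8: (p13, p10, p2) → 38.3637
  f9: (p13, p1, p10) → 17.5770
  f10: (p13, p14, p5) → 60.5666
  f11: (p13, p1, p5) → 34.7821
  f12: (p12, p3, p10) → 47.2362
  f13: (p12, p1, p10) → 25.8231
  f14: (p12, p1, p4) → 17.6874
  f15: (p8, p14, p5) → 27.5108
  f16: (p8, p0, p5) → 17.4111
  f17: (p8, p0, p14) → 19.8443
  f18: (p6, p3, p7) → 18.2877
  f19: (p6, p0, p7) → 28.5413
  f20: (p6, p0, p4) → 41.0877
  f21: (p6, p12, p4) → 30.9639
  f22: (p6, p12, p3) → 48.4100
Σ area = 806.434

Euler: V−E+F = 13−33+22 = 2.


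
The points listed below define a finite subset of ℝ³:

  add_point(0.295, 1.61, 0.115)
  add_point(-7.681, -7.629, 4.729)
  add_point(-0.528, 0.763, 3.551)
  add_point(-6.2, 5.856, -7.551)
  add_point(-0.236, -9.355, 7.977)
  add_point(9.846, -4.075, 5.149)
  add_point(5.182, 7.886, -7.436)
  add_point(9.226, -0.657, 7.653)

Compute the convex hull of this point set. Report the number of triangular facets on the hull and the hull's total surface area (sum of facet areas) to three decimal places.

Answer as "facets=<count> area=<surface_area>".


Points on the hull: [1, 2, 3, 4, 5, 6, 7] (7 of 8).

Per-facet area ½‖(b−a)×(c−a)‖:
  f1: (p6, p3, p1) → 103.5964
  f2: (p7, p6, p5) → 38.0008
  f3: (p4, p7, p1) → 45.9366
  f4: (p4, p7, p5) → 24.9977
  f5: (p4, p6, p1) → 96.6232
  f6: (p4, p6, p5) → 102.1913
  f7: (p2, p3, p1) → 74.2825
  f8: (p2, p7, p1) → 52.9298
  f9: (p2, p6, p3) → 72.7421
  f10: (p2, p7, p6) → 76.2539
Σ area = 687.554

Euler: V−E+F = 7−15+10 = 2.

facets=10 area=687.554


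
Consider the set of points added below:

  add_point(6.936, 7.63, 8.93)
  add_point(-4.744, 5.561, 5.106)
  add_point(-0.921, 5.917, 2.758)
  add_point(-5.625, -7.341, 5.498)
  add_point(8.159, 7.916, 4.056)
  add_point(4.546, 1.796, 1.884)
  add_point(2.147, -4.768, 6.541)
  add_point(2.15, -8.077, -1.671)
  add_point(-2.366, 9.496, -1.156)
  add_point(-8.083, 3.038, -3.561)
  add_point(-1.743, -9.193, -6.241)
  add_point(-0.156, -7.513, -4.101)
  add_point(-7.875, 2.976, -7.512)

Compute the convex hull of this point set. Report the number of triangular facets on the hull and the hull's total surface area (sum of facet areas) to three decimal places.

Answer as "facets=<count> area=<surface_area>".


Hull vertices (10/13): indices [0, 1, 3, 4, 6, 7, 8, 9, 10, 12].

Facet areas (half cross-product norm):
  f1: (p12, p10, p4) → 136.9207
  f2: (p12, p3, p9) → 21.6014
  f3: (p12, p3, p10) → 84.0962
  f4: (p1, p3, p9) → 60.1572
  f5: (p1, p3, p0) → 78.6465
  f6: (p6, p3, p0) → 42.6970
  f7: (p6, p0, p4) → 33.9653
  f8: (p8, p12, p4) → 48.4141
  f9: (p8, p0, p4) → 29.1084
  f10: (p8, p1, p0) → 48.0388
  f11: (p8, p12, p9) → 17.1712
  f12: (p8, p1, p9) → 32.6541
  f13: (p7, p10, p4) → 43.4783
  f14: (p7, p6, p4) → 62.1774
  f15: (p7, p3, p10) → 32.3243
  f16: (p7, p6, p3) → 35.5252
Σ area = 806.976

Check V−E+F: 10 − 24 + 16 = 2.

facets=16 area=806.976


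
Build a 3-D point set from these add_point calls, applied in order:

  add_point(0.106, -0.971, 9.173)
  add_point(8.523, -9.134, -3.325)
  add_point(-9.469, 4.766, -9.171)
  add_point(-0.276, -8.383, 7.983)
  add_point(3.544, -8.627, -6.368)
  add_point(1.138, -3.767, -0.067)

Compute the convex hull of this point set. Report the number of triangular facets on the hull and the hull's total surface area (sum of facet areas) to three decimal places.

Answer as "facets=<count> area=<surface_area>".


Hull vertices (5/6): indices [0, 1, 2, 3, 4].

Facet areas (half cross-product norm):
  f1: (p0, p1, p2) → 176.8076
  f2: (p3, p0, p2) → 80.2521
  f3: (p3, p0, p1) → 53.3517
  f4: (p4, p1, p2) → 38.1282
  f5: (p4, p3, p2) → 140.0868
  f6: (p4, p3, p1) → 41.7335
Σ area = 530.360

Euler characteristic 5−9+6 = 2 ✓

facets=6 area=530.360


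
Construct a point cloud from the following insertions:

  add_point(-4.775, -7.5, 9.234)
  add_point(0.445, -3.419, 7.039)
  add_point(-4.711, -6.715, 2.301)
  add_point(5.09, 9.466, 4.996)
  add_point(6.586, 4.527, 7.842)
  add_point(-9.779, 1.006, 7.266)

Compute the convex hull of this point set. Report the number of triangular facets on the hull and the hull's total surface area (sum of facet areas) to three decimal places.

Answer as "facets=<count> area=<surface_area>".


facets=8 area=363.274

6 of the 6 inputs are extreme points: [0, 1, 2, 3, 4, 5].

Area of each hull facet:
  f1: (p0, p4, p5) → 79.9879
  f2: (p2, p0, p5) → 33.6535
  f3: (p3, p4, p5) → 49.1615
  f4: (p3, p2, p5) → 89.8475
  f5: (p3, p2, p4) → 48.3890
  f6: (p1, p0, p4) → 15.8984
  f7: (p1, p2, p4) → 23.8620
  f8: (p1, p2, p0) → 22.4739
Σ area = 363.274

Euler: V−E+F = 6−12+8 = 2.


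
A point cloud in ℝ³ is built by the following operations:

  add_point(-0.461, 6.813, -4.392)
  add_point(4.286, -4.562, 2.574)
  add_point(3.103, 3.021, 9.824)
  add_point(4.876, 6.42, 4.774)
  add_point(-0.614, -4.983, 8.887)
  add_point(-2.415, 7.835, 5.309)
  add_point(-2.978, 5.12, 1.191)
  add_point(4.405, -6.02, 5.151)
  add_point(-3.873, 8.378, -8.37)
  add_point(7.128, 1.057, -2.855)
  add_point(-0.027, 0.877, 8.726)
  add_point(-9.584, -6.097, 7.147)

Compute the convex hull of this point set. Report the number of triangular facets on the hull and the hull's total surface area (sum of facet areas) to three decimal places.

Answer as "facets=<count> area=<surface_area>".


facets=14 area=702.601

Extreme-point indices: [1, 2, 3, 4, 5, 7, 8, 9, 11] — 9 of 12 on the boundary.

Facet areas (half cross-product norm):
  f1: (p1, p8, p11) → 136.4009
  f2: (p1, p8, p9) → 56.0976
  f3: (p1, p7, p11) → 20.8595
  f4: (p1, p7, p9) → 5.6959
  f5: (p5, p8, p11) → 108.0221
  f6: (p5, p2, p11) → 65.4530
  f7: (p4, p2, p11) → 34.4490
  f8: (p4, p7, p11) → 22.4277
  f9: (p4, p7, p2) → 27.9326
  f10: (p3, p5, p2) → 22.9776
  f11: (p3, p7, p9) → 50.8307
  f12: (p3, p7, p2) → 32.4368
  f13: (p3, p8, p9) → 67.8011
  f14: (p3, p5, p8) → 51.2166
Σ area = 702.601

Euler characteristic 9−21+14 = 2 ✓


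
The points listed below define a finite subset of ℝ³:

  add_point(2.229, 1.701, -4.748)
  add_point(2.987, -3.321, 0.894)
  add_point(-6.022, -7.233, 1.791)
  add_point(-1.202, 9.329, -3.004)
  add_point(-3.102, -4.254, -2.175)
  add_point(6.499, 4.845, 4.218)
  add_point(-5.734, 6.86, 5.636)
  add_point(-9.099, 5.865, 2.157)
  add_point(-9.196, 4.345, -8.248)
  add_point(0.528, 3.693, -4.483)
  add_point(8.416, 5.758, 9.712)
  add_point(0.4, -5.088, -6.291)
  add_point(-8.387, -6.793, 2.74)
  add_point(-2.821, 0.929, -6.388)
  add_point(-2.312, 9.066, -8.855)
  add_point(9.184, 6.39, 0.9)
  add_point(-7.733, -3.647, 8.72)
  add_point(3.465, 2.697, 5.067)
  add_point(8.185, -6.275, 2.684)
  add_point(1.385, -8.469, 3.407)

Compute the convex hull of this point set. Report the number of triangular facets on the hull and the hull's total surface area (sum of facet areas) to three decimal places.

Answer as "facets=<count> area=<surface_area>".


facets=22 area=1102.011

Extreme-point indices: [2, 3, 6, 7, 8, 10, 11, 12, 14, 15, 16, 18, 19] — 13 of 20 on the boundary.

Facet areas (half cross-product norm):
  f1: (p16, p10, p19) → 97.2246
  f2: (p3, p10, p15) → 48.8897
  f3: (p14, p11, p8) → 55.9854
  f4: (p14, p11, p15) → 101.7256
  f5: (p14, p3, p15) → 29.8032
  f6: (p18, p11, p15) → 75.7009
  f7: (p18, p11, p19) → 36.8465
  f8: (p18, p10, p15) → 55.5496
  f9: (p18, p10, p19) → 48.7191
  f10: (p6, p16, p10) → 82.1588
  f11: (p6, p3, p10) → 73.1424
  f12: (p12, p16, p19) → 33.6328
  f13: (p12, p11, p8) → 82.6690
  f14: (p7, p14, p3) → 28.1421
  f15: (p7, p6, p3) → 24.0856
  f16: (p7, p14, p8) → 43.9988
  f17: (p7, p6, p16) → 27.3116
  f18: (p7, p12, p8) → 66.4082
  f19: (p7, p12, p16) → 39.1676
  f20: (p2, p11, p19) → 37.2292
  f21: (p2, p12, p19) → 5.5093
  f22: (p2, p12, p11) → 8.1111
Σ area = 1102.011

Euler characteristic 13−33+22 = 2 ✓


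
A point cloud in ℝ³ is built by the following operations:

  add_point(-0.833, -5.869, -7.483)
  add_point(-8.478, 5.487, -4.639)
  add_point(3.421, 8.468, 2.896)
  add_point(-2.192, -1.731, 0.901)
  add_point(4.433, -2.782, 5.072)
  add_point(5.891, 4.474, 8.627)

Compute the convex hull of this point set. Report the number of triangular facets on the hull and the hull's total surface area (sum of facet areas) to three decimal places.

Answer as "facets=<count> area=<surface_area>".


facets=8 area=438.992

Points on the hull: [0, 1, 2, 3, 4, 5] (6 of 6).

Facet areas (half cross-product norm):
  f1: (p2, p5, p1) → 43.8659
  f2: (p2, p0, p1) → 99.0482
  f3: (p2, p0, p5) → 67.1366
  f4: (p3, p5, p1) → 66.3636
  f5: (p3, p0, p1) → 52.0877
  f6: (p4, p0, p5) → 43.4640
  f7: (p4, p3, p5) → 31.3121
  f8: (p4, p3, p0) → 35.7139
Σ area = 438.992

Check V−E+F: 6 − 12 + 8 = 2.


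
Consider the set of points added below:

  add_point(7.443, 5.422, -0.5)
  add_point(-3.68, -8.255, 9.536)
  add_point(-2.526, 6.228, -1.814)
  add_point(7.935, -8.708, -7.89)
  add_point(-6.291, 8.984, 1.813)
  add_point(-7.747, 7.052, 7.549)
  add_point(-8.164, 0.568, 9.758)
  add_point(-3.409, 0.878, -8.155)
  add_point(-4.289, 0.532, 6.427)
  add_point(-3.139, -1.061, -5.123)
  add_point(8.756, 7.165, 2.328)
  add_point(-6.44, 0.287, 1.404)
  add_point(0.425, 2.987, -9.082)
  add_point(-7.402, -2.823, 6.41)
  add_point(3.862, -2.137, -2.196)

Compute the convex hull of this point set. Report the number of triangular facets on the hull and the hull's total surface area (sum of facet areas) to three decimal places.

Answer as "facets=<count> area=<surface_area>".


12 of the 15 inputs are extreme points: [0, 1, 3, 4, 5, 6, 7, 9, 10, 11, 12, 13].

Facet areas (half cross-product norm):
  f1: (p4, p12, p10) → 93.0501
  f2: (p1, p10, p6) → 96.6417
  f3: (p1, p3, p10) → 177.3300
  f4: (p0, p3, p10) → 17.5578
  f5: (p0, p12, p10) → 7.4228
  f6: (p0, p12, p3) → 77.2701
  f7: (p5, p10, p6) → 58.6179
  f8: (p5, p4, p10) → 46.5686
  f9: (p7, p12, p3) → 31.1611
  f10: (p7, p4, p12) → 29.4043
  f11: (p9, p1, p3) → 112.1565
  f12: (p9, p7, p3) → 24.3409
  f13: (p13, p1, p6) → 16.7402
  f14: (p13, p9, p1) → 42.7555
  f15: (p13, p9, p7) → 12.4836
  f16: (p11, p5, p6) → 27.9706
  f17: (p11, p13, p6) → 13.9835
  f18: (p11, p5, p4) → 26.0927
  f19: (p11, p7, p4) → 43.7292
  f20: (p11, p13, p7) → 14.4120
Σ area = 969.689

Euler: V−E+F = 12−30+20 = 2.

facets=20 area=969.689


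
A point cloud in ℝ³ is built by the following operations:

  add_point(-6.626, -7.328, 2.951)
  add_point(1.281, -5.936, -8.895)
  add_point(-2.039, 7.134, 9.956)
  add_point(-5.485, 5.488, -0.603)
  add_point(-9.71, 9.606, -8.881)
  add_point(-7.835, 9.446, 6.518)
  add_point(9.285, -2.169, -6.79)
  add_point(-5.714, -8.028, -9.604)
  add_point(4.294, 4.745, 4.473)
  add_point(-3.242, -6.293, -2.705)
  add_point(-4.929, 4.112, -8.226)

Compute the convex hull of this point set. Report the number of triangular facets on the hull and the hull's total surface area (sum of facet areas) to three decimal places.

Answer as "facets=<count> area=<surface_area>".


facets=12 area=1014.587

Hull vertices (8/11): indices [0, 1, 2, 4, 5, 6, 7, 8].

Area of each hull facet:
  f1: (p0, p7, p4) → 113.3795
  f2: (p1, p6, p4) → 85.2898
  f3: (p1, p7, p4) → 66.2013
  f4: (p1, p0, p6) → 61.3030
  f5: (p1, p0, p7) → 46.1981
  f6: (p8, p6, p4) → 138.9627
  f7: (p8, p0, p6) → 113.1617
  f8: (p8, p0, p2) → 69.3931
  f9: (p5, p0, p4) → 130.9894
  f10: (p5, p0, p2) → 58.9023
  f11: (p5, p8, p4) → 102.0623
  f12: (p5, p8, p2) → 28.7440
Σ area = 1014.587

Euler: V−E+F = 8−18+12 = 2.


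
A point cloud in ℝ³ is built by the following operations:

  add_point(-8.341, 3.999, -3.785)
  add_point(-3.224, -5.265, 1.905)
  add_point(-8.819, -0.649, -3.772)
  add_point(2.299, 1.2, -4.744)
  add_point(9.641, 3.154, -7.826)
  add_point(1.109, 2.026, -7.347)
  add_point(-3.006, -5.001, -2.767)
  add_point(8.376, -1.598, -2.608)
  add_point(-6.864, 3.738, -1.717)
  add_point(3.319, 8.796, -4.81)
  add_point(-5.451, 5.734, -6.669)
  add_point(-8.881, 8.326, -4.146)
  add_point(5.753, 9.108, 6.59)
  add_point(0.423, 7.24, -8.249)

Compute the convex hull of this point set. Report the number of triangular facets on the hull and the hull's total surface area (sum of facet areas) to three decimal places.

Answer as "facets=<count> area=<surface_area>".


facets=20 area=724.826

Extreme-point indices: [1, 2, 4, 5, 6, 7, 8, 9, 10, 11, 12, 13] — 12 of 14 on the boundary.

Area of each hull facet:
  f1: (p7, p12, p4) → 51.4668
  f2: (p7, p12, p1) → 91.6983
  f3: (p9, p12, p11) → 70.4157
  f4: (p9, p12, p4) → 51.4043
  f5: (p8, p12, p11) → 43.3939
  f6: (p8, p12, p1) → 81.9230
  f7: (p8, p2, p11) → 13.4279
  f8: (p8, p2, p1) → 24.0302
  f9: (p13, p9, p11) → 23.6796
  f10: (p13, p9, p4) → 21.3913
  f11: (p6, p7, p4) → 39.9132
  f12: (p6, p7, p1) → 27.7969
  f13: (p6, p2, p1) → 17.0175
  f14: (p10, p2, p11) → 19.3485
  f15: (p10, p13, p11) → 11.9006
  f16: (p5, p6, p4) → 33.3150
  f17: (p5, p6, p2) → 33.7790
  f18: (p5, p13, p4) → 22.9947
  f19: (p5, p10, p2) → 29.4185
  f20: (p5, p10, p13) → 16.5108
Σ area = 724.826

Check V−E+F: 12 − 30 + 20 = 2.


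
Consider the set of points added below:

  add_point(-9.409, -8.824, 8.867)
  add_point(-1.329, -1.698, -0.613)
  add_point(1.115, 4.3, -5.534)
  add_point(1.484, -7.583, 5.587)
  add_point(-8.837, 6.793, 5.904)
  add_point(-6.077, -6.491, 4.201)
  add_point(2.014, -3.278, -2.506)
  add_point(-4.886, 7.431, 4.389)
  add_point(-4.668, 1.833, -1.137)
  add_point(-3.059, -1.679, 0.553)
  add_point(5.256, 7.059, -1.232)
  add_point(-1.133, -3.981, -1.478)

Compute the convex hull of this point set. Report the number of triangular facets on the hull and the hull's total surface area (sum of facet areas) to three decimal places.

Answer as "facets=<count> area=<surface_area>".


facets=16 area=592.610

Points on the hull: [0, 2, 3, 4, 5, 6, 7, 8, 10, 11] (10 of 12).

Per-facet area ½‖(b−a)×(c−a)‖:
  f1: (p2, p7, p10) → 37.2210
  f2: (p6, p2, p10) → 26.9214
  f3: (p3, p7, p10) → 89.3983
  f4: (p3, p6, p10) → 46.7505
  f5: (p4, p2, p7) → 17.9717
  f6: (p4, p3, p0) → 89.2794
  f7: (p4, p3, p7) → 34.3063
  f8: (p11, p6, p2) → 13.6069
  f9: (p11, p3, p0) → 47.7801
  f10: (p11, p3, p6) → 14.1101
  f11: (p8, p4, p0) → 71.1070
  f12: (p8, p4, p2) → 29.8108
  f13: (p8, p11, p2) → 25.8572
  f14: (p5, p11, p0) → 2.7208
  f15: (p5, p8, p0) → 18.8392
  f16: (p5, p8, p11) → 26.9288
Σ area = 592.610

Euler characteristic 10−24+16 = 2 ✓


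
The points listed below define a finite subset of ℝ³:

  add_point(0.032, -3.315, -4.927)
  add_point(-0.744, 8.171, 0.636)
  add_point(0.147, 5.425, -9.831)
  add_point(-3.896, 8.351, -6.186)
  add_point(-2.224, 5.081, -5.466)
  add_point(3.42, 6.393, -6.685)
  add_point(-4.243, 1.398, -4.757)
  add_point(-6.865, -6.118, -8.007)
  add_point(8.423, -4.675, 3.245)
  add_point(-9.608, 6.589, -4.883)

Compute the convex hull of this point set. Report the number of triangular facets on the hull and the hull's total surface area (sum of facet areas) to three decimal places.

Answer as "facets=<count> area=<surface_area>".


8 of the 10 inputs are extreme points: [0, 1, 2, 3, 5, 7, 8, 9].

Triangle areas on the boundary:
  f1: (p7, p8, p9) → 127.1301
  f2: (p2, p7, p9) → 67.7841
  f3: (p1, p8, p9) → 75.6005
  f4: (p0, p7, p8) → 26.2101
  f5: (p0, p2, p8) → 53.3055
  f6: (p0, p2, p7) → 40.0519
  f7: (p3, p2, p9) → 15.1231
  f8: (p3, p1, p9) → 22.5700
  f9: (p5, p2, p8) → 31.3918
  f10: (p5, p1, p8) → 65.5782
  f11: (p5, p3, p2) → 14.3336
  f12: (p5, p3, p1) → 26.7154
Σ area = 565.794

Euler: V−E+F = 8−18+12 = 2.

facets=12 area=565.794
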